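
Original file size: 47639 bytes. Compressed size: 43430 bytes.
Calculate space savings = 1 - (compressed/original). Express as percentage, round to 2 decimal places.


ratio = compressed/original = 43430/47639 = 0.911648
savings = 1 - ratio = 1 - 0.911648 = 0.088352
as a percentage: 0.088352 * 100 = 8.84%

Space savings = 1 - 43430/47639 = 8.84%


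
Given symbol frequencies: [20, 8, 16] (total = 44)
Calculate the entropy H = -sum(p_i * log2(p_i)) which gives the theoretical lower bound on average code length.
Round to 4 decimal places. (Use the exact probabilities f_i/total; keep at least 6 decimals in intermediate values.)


Per-symbol terms -p_i * log2(p_i) with p_i = f_i/44:
  p = 20/44 = 0.454545: log2(p) = -1.137504, -p*log2(p) = 0.517047
  p = 8/44 = 0.181818: log2(p) = -2.459432, -p*log2(p) = 0.447169
  p = 16/44 = 0.363636: log2(p) = -1.459432, -p*log2(p) = 0.530702
H = 0.517047 + 0.447169 + 0.530702 = 1.494918

H = 1.4949 bits/symbol


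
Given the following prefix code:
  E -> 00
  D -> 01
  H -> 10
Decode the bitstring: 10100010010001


Decoding step by step:
Bits 10 -> H
Bits 10 -> H
Bits 00 -> E
Bits 10 -> H
Bits 01 -> D
Bits 00 -> E
Bits 01 -> D


Decoded message: HHEHDED


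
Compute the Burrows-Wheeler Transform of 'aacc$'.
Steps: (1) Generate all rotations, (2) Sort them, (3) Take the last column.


Rotations (sorted):
  0: $aacc -> last char: c
  1: aacc$ -> last char: $
  2: acc$a -> last char: a
  3: c$aac -> last char: c
  4: cc$aa -> last char: a


BWT = c$aca


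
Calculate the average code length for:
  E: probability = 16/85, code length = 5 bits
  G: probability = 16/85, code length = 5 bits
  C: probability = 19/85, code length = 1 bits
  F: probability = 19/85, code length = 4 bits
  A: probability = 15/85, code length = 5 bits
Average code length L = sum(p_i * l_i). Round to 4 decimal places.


Weighted contributions p_i * l_i:
  E: (16/85) * 5 = 80/85
  G: (16/85) * 5 = 80/85
  C: (19/85) * 1 = 19/85
  F: (19/85) * 4 = 76/85
  A: (15/85) * 5 = 75/85
Sum = (80 + 80 + 19 + 76 + 75)/85 = 330/85

L = 330/85 = 3.8824 bits/symbol


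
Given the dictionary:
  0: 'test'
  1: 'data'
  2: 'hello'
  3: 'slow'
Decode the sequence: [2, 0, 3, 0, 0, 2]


Look up each index in the dictionary:
  2 -> 'hello'
  0 -> 'test'
  3 -> 'slow'
  0 -> 'test'
  0 -> 'test'
  2 -> 'hello'

Decoded: "hello test slow test test hello"


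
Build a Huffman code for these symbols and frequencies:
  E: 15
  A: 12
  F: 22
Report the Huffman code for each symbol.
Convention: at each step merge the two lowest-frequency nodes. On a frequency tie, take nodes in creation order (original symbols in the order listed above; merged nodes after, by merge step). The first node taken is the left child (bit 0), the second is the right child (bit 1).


Huffman tree construction:
Step 1: Merge A(12) + E(15) = 27
Step 2: Merge F(22) + (A+E)(27) = 49
Read each symbol's code off the tree from the root (left child = 0, right child = 1).

Codes:
  E: 11 (length 2)
  A: 10 (length 2)
  F: 0 (length 1)
Average code length: 76/49 = 1.5510 bits/symbol


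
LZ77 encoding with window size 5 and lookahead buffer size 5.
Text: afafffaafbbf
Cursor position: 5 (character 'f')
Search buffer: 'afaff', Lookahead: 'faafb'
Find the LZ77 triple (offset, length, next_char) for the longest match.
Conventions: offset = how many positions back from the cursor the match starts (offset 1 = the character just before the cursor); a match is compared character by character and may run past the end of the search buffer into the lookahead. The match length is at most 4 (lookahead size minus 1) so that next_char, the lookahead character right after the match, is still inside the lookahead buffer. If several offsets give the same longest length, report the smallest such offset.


Try each offset into the search buffer:
  offset=1 (pos 4, char 'f'): match length 1
  offset=2 (pos 3, char 'f'): match length 1
  offset=3 (pos 2, char 'a'): match length 0
  offset=4 (pos 1, char 'f'): match length 2
  offset=5 (pos 0, char 'a'): match length 0
Longest match has length 2 at offset 4.
next_char = character at position 5 + 2 = 7 -> 'a'

Best match: offset=4, length=2 (matching 'fa' starting at position 1)
LZ77 triple: (4, 2, 'a')


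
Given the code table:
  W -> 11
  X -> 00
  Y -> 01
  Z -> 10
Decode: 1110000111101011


Decoding:
11 -> W
10 -> Z
00 -> X
01 -> Y
11 -> W
10 -> Z
10 -> Z
11 -> W


Result: WZXYWZZW


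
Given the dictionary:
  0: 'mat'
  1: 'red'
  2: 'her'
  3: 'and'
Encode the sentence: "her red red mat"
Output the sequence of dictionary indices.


Look up each word in the dictionary:
  'her' -> 2
  'red' -> 1
  'red' -> 1
  'mat' -> 0

Encoded: [2, 1, 1, 0]


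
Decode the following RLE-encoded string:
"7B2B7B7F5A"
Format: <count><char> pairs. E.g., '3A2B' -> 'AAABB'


Expanding each <count><char> pair:
  7B -> 'BBBBBBB'
  2B -> 'BB'
  7B -> 'BBBBBBB'
  7F -> 'FFFFFFF'
  5A -> 'AAAAA'

Decoded = BBBBBBBBBBBBBBBBFFFFFFFAAAAA


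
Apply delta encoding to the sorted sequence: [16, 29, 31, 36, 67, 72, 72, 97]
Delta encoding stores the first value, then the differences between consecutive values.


First value: 16
Deltas:
  29 - 16 = 13
  31 - 29 = 2
  36 - 31 = 5
  67 - 36 = 31
  72 - 67 = 5
  72 - 72 = 0
  97 - 72 = 25


Delta encoded: [16, 13, 2, 5, 31, 5, 0, 25]


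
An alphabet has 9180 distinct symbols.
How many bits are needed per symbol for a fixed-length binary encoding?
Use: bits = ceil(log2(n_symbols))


log2(9180) = 13.1643
Bracket: 2^13 = 8192 < 9180 <= 2^14 = 16384
So ceil(log2(9180)) = 14

bits = ceil(log2(9180)) = ceil(13.1643) = 14 bits


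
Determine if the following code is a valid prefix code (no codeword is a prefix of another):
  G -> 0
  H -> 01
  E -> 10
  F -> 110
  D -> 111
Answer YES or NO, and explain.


Checking each pair (does one codeword prefix another?):
  G='0' vs H='01': prefix -- VIOLATION

NO -- this is NOT a valid prefix code. G (0) is a prefix of H (01).


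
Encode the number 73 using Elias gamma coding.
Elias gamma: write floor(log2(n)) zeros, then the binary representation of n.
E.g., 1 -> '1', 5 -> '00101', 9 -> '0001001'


num_bits = floor(log2(73)) + 1 = 7
leading_zeros = num_bits - 1 = 6
binary(73) = 1001001

Elias gamma(73) = '000000' + '1001001' = 0000001001001 (13 bits)


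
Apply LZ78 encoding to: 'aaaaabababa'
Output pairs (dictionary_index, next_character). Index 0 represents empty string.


LZ78 encoding steps:
Dictionary: {0: ''}
Step 1: w='' (idx 0), next='a' -> output (0, 'a'), add 'a' as idx 1
Step 2: w='a' (idx 1), next='a' -> output (1, 'a'), add 'aa' as idx 2
Step 3: w='aa' (idx 2), next='b' -> output (2, 'b'), add 'aab' as idx 3
Step 4: w='a' (idx 1), next='b' -> output (1, 'b'), add 'ab' as idx 4
Step 5: w='ab' (idx 4), next='a' -> output (4, 'a'), add 'aba' as idx 5


Encoded: [(0, 'a'), (1, 'a'), (2, 'b'), (1, 'b'), (4, 'a')]


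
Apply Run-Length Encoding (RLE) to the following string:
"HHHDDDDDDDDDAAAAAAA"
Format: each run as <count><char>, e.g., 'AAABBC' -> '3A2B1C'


Scanning runs left to right:
  i=0: run of 'H' x 3 -> '3H'
  i=3: run of 'D' x 9 -> '9D'
  i=12: run of 'A' x 7 -> '7A'

RLE = 3H9D7A


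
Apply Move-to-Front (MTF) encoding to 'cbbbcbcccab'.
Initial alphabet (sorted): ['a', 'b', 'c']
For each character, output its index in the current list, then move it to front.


MTF encoding:
'c': index 2 in ['a', 'b', 'c'] -> ['c', 'a', 'b']
'b': index 2 in ['c', 'a', 'b'] -> ['b', 'c', 'a']
'b': index 0 in ['b', 'c', 'a'] -> ['b', 'c', 'a']
'b': index 0 in ['b', 'c', 'a'] -> ['b', 'c', 'a']
'c': index 1 in ['b', 'c', 'a'] -> ['c', 'b', 'a']
'b': index 1 in ['c', 'b', 'a'] -> ['b', 'c', 'a']
'c': index 1 in ['b', 'c', 'a'] -> ['c', 'b', 'a']
'c': index 0 in ['c', 'b', 'a'] -> ['c', 'b', 'a']
'c': index 0 in ['c', 'b', 'a'] -> ['c', 'b', 'a']
'a': index 2 in ['c', 'b', 'a'] -> ['a', 'c', 'b']
'b': index 2 in ['a', 'c', 'b'] -> ['b', 'a', 'c']


Output: [2, 2, 0, 0, 1, 1, 1, 0, 0, 2, 2]


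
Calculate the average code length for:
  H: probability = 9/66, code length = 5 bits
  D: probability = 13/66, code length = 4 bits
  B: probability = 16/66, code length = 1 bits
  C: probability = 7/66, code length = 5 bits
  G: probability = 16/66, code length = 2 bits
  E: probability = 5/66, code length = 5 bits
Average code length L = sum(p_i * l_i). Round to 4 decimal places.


Weighted contributions p_i * l_i:
  H: (9/66) * 5 = 45/66
  D: (13/66) * 4 = 52/66
  B: (16/66) * 1 = 16/66
  C: (7/66) * 5 = 35/66
  G: (16/66) * 2 = 32/66
  E: (5/66) * 5 = 25/66
Sum = (45 + 52 + 16 + 35 + 32 + 25)/66 = 205/66

L = 205/66 = 3.1061 bits/symbol


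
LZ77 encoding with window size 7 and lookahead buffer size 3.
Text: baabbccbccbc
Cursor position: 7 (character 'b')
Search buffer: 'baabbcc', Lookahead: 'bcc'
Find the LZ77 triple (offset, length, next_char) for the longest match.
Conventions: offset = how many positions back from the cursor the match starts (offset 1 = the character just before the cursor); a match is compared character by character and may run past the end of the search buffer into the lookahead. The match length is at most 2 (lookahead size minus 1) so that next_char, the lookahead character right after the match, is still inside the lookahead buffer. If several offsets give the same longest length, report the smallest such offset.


Try each offset into the search buffer:
  offset=1 (pos 6, char 'c'): match length 0
  offset=2 (pos 5, char 'c'): match length 0
  offset=3 (pos 4, char 'b'): match length 2
  offset=4 (pos 3, char 'b'): match length 1
  offset=5 (pos 2, char 'a'): match length 0
  offset=6 (pos 1, char 'a'): match length 0
  offset=7 (pos 0, char 'b'): match length 1
Longest match has length 2 at offset 3.
next_char = character at position 7 + 2 = 9 -> 'c'

Best match: offset=3, length=2 (matching 'bc' starting at position 4)
LZ77 triple: (3, 2, 'c')


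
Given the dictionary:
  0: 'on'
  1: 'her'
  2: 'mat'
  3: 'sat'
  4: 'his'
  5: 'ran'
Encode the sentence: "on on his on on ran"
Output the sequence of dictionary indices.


Look up each word in the dictionary:
  'on' -> 0
  'on' -> 0
  'his' -> 4
  'on' -> 0
  'on' -> 0
  'ran' -> 5

Encoded: [0, 0, 4, 0, 0, 5]


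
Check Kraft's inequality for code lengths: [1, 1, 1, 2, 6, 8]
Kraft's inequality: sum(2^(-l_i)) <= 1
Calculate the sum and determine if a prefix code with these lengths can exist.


Sum = 2^(-1) + 2^(-1) + 2^(-1) + 2^(-2) + 2^(-6) + 2^(-8)
    = 0.5 + 0.5 + 0.5 + 0.25 + 0.015625 + 0.00390625
    = 453/256 = 1.76953125
Since 1.76953125 > 1, Kraft's inequality is NOT satisfied.
A prefix code with these lengths CANNOT exist.

Kraft sum = 1.76953125. Not satisfied.


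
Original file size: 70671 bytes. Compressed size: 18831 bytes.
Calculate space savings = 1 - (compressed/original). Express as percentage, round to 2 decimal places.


ratio = compressed/original = 18831/70671 = 0.26646
savings = 1 - ratio = 1 - 0.26646 = 0.73354
as a percentage: 0.73354 * 100 = 73.35%

Space savings = 1 - 18831/70671 = 73.35%


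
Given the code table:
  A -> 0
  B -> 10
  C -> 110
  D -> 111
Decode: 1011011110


Decoding:
10 -> B
110 -> C
111 -> D
10 -> B


Result: BCDB


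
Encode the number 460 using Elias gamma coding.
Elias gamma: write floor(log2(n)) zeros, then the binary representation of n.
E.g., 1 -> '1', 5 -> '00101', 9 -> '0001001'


num_bits = floor(log2(460)) + 1 = 9
leading_zeros = num_bits - 1 = 8
binary(460) = 111001100

Elias gamma(460) = '00000000' + '111001100' = 00000000111001100 (17 bits)


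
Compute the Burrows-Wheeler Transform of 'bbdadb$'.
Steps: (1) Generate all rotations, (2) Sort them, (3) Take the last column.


Rotations (sorted):
  0: $bbdadb -> last char: b
  1: adb$bbd -> last char: d
  2: b$bbdad -> last char: d
  3: bbdadb$ -> last char: $
  4: bdadb$b -> last char: b
  5: dadb$bb -> last char: b
  6: db$bbda -> last char: a


BWT = bdd$bba


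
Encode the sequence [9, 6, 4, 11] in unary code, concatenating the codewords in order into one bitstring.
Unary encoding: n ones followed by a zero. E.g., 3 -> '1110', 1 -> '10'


Encode each number as n ones followed by a terminating 0:
  9 -> 1111111110 (10 bits)
  6 -> 1111110 (7 bits)
  4 -> 11110 (5 bits)
  11 -> 111111111110 (12 bits)
Total length = 10 + 7 + 5 + 12 = 34 bits.

Unary([9, 6, 4, 11]) = 1111111110111111011110111111111110 (34 bits)


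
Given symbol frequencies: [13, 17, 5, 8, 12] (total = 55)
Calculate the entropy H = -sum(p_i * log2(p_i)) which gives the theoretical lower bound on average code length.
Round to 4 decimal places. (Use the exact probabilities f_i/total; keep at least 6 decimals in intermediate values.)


Per-symbol terms -p_i * log2(p_i) with p_i = f_i/55:
  p = 13/55 = 0.236364: log2(p) = -2.080920, -p*log2(p) = 0.491854
  p = 17/55 = 0.309091: log2(p) = -1.693897, -p*log2(p) = 0.523568
  p = 5/55 = 0.090909: log2(p) = -3.459432, -p*log2(p) = 0.314494
  p = 8/55 = 0.145455: log2(p) = -2.781360, -p*log2(p) = 0.404561
  p = 12/55 = 0.218182: log2(p) = -2.196397, -p*log2(p) = 0.479214
H = 0.491854 + 0.523568 + 0.314494 + 0.404561 + 0.479214 = 2.213691

H = 2.2137 bits/symbol


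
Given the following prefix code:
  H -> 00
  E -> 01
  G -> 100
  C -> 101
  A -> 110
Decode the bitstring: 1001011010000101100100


Decoding step by step:
Bits 100 -> G
Bits 101 -> C
Bits 101 -> C
Bits 00 -> H
Bits 00 -> H
Bits 101 -> C
Bits 100 -> G
Bits 100 -> G


Decoded message: GCCHHCGG


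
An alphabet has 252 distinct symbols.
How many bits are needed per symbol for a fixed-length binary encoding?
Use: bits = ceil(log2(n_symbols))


log2(252) = 7.9773
Bracket: 2^7 = 128 < 252 <= 2^8 = 256
So ceil(log2(252)) = 8

bits = ceil(log2(252)) = ceil(7.9773) = 8 bits


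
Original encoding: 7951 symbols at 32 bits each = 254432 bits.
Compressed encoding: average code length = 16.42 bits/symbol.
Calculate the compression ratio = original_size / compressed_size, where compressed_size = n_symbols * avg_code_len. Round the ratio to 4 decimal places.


original_size = n_symbols * orig_bits = 7951 * 32 = 254432 bits
compressed_size = n_symbols * avg_code_len = 7951 * 16.42 = 130555.42 bits
ratio = original_size / compressed_size = 254432 / 130555.42 = 1.9488

Compression ratio = 1.9488


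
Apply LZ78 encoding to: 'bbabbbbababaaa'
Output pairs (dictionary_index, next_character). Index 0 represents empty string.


LZ78 encoding steps:
Dictionary: {0: ''}
Step 1: w='' (idx 0), next='b' -> output (0, 'b'), add 'b' as idx 1
Step 2: w='b' (idx 1), next='a' -> output (1, 'a'), add 'ba' as idx 2
Step 3: w='b' (idx 1), next='b' -> output (1, 'b'), add 'bb' as idx 3
Step 4: w='bb' (idx 3), next='a' -> output (3, 'a'), add 'bba' as idx 4
Step 5: w='ba' (idx 2), next='b' -> output (2, 'b'), add 'bab' as idx 5
Step 6: w='' (idx 0), next='a' -> output (0, 'a'), add 'a' as idx 6
Step 7: w='a' (idx 6), next='a' -> output (6, 'a'), add 'aa' as idx 7


Encoded: [(0, 'b'), (1, 'a'), (1, 'b'), (3, 'a'), (2, 'b'), (0, 'a'), (6, 'a')]


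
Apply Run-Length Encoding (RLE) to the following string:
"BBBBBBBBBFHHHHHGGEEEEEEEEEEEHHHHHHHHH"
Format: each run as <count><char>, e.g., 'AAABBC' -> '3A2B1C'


Scanning runs left to right:
  i=0: run of 'B' x 9 -> '9B'
  i=9: run of 'F' x 1 -> '1F'
  i=10: run of 'H' x 5 -> '5H'
  i=15: run of 'G' x 2 -> '2G'
  i=17: run of 'E' x 11 -> '11E'
  i=28: run of 'H' x 9 -> '9H'

RLE = 9B1F5H2G11E9H


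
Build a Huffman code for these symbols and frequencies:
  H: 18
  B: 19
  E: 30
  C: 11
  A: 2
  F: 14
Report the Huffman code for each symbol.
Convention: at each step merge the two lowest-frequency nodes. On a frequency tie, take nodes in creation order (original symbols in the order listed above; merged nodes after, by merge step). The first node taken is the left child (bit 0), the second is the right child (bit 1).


Huffman tree construction:
Step 1: Merge A(2) + C(11) = 13
Step 2: Merge (A+C)(13) + F(14) = 27
Step 3: Merge H(18) + B(19) = 37
Step 4: Merge ((A+C)+F)(27) + E(30) = 57
Step 5: Merge (H+B)(37) + (((A+C)+F)+E)(57) = 94
Read each symbol's code off the tree from the root (left child = 0, right child = 1).

Codes:
  H: 00 (length 2)
  B: 01 (length 2)
  E: 11 (length 2)
  C: 1001 (length 4)
  A: 1000 (length 4)
  F: 101 (length 3)
Average code length: 228/94 = 2.4255 bits/symbol


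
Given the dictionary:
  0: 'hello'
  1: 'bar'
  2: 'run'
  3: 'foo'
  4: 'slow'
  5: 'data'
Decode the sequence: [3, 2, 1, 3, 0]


Look up each index in the dictionary:
  3 -> 'foo'
  2 -> 'run'
  1 -> 'bar'
  3 -> 'foo'
  0 -> 'hello'

Decoded: "foo run bar foo hello"


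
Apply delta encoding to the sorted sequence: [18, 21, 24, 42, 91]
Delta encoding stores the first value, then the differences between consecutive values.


First value: 18
Deltas:
  21 - 18 = 3
  24 - 21 = 3
  42 - 24 = 18
  91 - 42 = 49


Delta encoded: [18, 3, 3, 18, 49]


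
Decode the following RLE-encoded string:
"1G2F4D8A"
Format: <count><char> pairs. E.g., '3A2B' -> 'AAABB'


Expanding each <count><char> pair:
  1G -> 'G'
  2F -> 'FF'
  4D -> 'DDDD'
  8A -> 'AAAAAAAA'

Decoded = GFFDDDDAAAAAAAA


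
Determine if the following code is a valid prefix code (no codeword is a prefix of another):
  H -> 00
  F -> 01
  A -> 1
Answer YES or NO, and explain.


Checking each pair (does one codeword prefix another?):
  H='00' vs F='01': no prefix
  H='00' vs A='1': no prefix
  F='01' vs H='00': no prefix
  F='01' vs A='1': no prefix
  A='1' vs H='00': no prefix
  A='1' vs F='01': no prefix
No violation found over all pairs.

YES -- this is a valid prefix code. No codeword is a prefix of any other codeword.


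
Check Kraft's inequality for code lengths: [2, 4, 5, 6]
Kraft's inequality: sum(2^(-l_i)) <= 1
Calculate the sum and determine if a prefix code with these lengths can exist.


Sum = 2^(-2) + 2^(-4) + 2^(-5) + 2^(-6)
    = 0.25 + 0.0625 + 0.03125 + 0.015625
    = 23/64 = 0.359375
Since 0.359375 <= 1, Kraft's inequality IS satisfied.
A prefix code with these lengths CAN exist.

Kraft sum = 0.359375. Satisfied.


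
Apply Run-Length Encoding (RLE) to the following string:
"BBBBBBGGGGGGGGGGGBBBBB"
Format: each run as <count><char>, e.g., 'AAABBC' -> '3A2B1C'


Scanning runs left to right:
  i=0: run of 'B' x 6 -> '6B'
  i=6: run of 'G' x 11 -> '11G'
  i=17: run of 'B' x 5 -> '5B'

RLE = 6B11G5B


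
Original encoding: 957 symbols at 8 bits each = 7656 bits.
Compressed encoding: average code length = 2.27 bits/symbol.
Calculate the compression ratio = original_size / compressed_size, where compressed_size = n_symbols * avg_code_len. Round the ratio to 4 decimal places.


original_size = n_symbols * orig_bits = 957 * 8 = 7656 bits
compressed_size = n_symbols * avg_code_len = 957 * 2.27 = 2172.39 bits
ratio = original_size / compressed_size = 7656 / 2172.39 = 3.5242

Compression ratio = 3.5242


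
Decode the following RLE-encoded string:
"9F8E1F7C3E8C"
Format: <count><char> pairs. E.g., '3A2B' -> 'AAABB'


Expanding each <count><char> pair:
  9F -> 'FFFFFFFFF'
  8E -> 'EEEEEEEE'
  1F -> 'F'
  7C -> 'CCCCCCC'
  3E -> 'EEE'
  8C -> 'CCCCCCCC'

Decoded = FFFFFFFFFEEEEEEEEFCCCCCCCEEECCCCCCCC


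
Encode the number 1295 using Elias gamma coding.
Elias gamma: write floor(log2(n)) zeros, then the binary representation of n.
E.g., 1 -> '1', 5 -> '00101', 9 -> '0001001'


num_bits = floor(log2(1295)) + 1 = 11
leading_zeros = num_bits - 1 = 10
binary(1295) = 10100001111

Elias gamma(1295) = '0000000000' + '10100001111' = 000000000010100001111 (21 bits)


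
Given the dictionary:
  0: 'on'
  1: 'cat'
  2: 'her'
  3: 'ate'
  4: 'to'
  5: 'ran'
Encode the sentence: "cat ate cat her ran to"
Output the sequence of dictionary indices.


Look up each word in the dictionary:
  'cat' -> 1
  'ate' -> 3
  'cat' -> 1
  'her' -> 2
  'ran' -> 5
  'to' -> 4

Encoded: [1, 3, 1, 2, 5, 4]


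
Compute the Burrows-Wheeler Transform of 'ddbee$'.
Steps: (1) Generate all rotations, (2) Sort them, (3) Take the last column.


Rotations (sorted):
  0: $ddbee -> last char: e
  1: bee$dd -> last char: d
  2: dbee$d -> last char: d
  3: ddbee$ -> last char: $
  4: e$ddbe -> last char: e
  5: ee$ddb -> last char: b


BWT = edd$eb


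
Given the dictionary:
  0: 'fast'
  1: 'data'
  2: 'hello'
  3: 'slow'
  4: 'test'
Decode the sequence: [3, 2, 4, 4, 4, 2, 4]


Look up each index in the dictionary:
  3 -> 'slow'
  2 -> 'hello'
  4 -> 'test'
  4 -> 'test'
  4 -> 'test'
  2 -> 'hello'
  4 -> 'test'

Decoded: "slow hello test test test hello test"


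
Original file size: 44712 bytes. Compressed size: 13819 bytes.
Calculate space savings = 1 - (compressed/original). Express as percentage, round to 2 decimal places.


ratio = compressed/original = 13819/44712 = 0.309067
savings = 1 - ratio = 1 - 0.309067 = 0.690933
as a percentage: 0.690933 * 100 = 69.09%

Space savings = 1 - 13819/44712 = 69.09%


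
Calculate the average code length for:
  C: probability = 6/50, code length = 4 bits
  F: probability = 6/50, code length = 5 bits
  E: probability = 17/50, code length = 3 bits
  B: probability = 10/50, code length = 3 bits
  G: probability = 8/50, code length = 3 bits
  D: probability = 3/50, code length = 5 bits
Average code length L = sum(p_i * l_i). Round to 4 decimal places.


Weighted contributions p_i * l_i:
  C: (6/50) * 4 = 24/50
  F: (6/50) * 5 = 30/50
  E: (17/50) * 3 = 51/50
  B: (10/50) * 3 = 30/50
  G: (8/50) * 3 = 24/50
  D: (3/50) * 5 = 15/50
Sum = (24 + 30 + 51 + 30 + 24 + 15)/50 = 174/50

L = 174/50 = 3.4800 bits/symbol


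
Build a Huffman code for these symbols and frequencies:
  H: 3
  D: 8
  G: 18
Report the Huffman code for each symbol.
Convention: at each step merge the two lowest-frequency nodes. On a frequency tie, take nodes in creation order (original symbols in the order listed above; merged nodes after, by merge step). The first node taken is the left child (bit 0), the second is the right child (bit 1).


Huffman tree construction:
Step 1: Merge H(3) + D(8) = 11
Step 2: Merge (H+D)(11) + G(18) = 29
Read each symbol's code off the tree from the root (left child = 0, right child = 1).

Codes:
  H: 00 (length 2)
  D: 01 (length 2)
  G: 1 (length 1)
Average code length: 40/29 = 1.3793 bits/symbol


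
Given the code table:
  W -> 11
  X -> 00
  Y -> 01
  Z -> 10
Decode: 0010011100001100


Decoding:
00 -> X
10 -> Z
01 -> Y
11 -> W
00 -> X
00 -> X
11 -> W
00 -> X


Result: XZYWXXWX


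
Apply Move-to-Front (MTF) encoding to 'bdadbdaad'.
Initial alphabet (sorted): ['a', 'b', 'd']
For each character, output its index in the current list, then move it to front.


MTF encoding:
'b': index 1 in ['a', 'b', 'd'] -> ['b', 'a', 'd']
'd': index 2 in ['b', 'a', 'd'] -> ['d', 'b', 'a']
'a': index 2 in ['d', 'b', 'a'] -> ['a', 'd', 'b']
'd': index 1 in ['a', 'd', 'b'] -> ['d', 'a', 'b']
'b': index 2 in ['d', 'a', 'b'] -> ['b', 'd', 'a']
'd': index 1 in ['b', 'd', 'a'] -> ['d', 'b', 'a']
'a': index 2 in ['d', 'b', 'a'] -> ['a', 'd', 'b']
'a': index 0 in ['a', 'd', 'b'] -> ['a', 'd', 'b']
'd': index 1 in ['a', 'd', 'b'] -> ['d', 'a', 'b']


Output: [1, 2, 2, 1, 2, 1, 2, 0, 1]


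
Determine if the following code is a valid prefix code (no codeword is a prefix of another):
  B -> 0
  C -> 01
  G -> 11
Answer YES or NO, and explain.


Checking each pair (does one codeword prefix another?):
  B='0' vs C='01': prefix -- VIOLATION

NO -- this is NOT a valid prefix code. B (0) is a prefix of C (01).


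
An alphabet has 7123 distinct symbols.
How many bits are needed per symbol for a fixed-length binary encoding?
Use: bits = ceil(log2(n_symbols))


log2(7123) = 12.7983
Bracket: 2^12 = 4096 < 7123 <= 2^13 = 8192
So ceil(log2(7123)) = 13

bits = ceil(log2(7123)) = ceil(12.7983) = 13 bits


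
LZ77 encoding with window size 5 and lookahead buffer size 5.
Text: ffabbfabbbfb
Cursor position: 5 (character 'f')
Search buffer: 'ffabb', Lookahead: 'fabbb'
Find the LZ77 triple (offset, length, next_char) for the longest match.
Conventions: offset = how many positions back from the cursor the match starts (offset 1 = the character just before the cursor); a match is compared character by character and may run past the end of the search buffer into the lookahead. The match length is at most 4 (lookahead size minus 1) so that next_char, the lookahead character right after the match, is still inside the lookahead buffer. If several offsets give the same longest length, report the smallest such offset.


Try each offset into the search buffer:
  offset=1 (pos 4, char 'b'): match length 0
  offset=2 (pos 3, char 'b'): match length 0
  offset=3 (pos 2, char 'a'): match length 0
  offset=4 (pos 1, char 'f'): match length 4
  offset=5 (pos 0, char 'f'): match length 1
Longest match has length 4 at offset 4.
next_char = character at position 5 + 4 = 9 -> 'b'

Best match: offset=4, length=4 (matching 'fabb' starting at position 1)
LZ77 triple: (4, 4, 'b')


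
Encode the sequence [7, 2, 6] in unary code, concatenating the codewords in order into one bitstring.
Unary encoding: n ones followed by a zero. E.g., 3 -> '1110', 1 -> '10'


Encode each number as n ones followed by a terminating 0:
  7 -> 11111110 (8 bits)
  2 -> 110 (3 bits)
  6 -> 1111110 (7 bits)
Total length = 8 + 3 + 7 = 18 bits.

Unary([7, 2, 6]) = 111111101101111110 (18 bits)


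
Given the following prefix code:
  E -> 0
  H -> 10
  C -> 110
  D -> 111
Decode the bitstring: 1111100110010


Decoding step by step:
Bits 111 -> D
Bits 110 -> C
Bits 0 -> E
Bits 110 -> C
Bits 0 -> E
Bits 10 -> H


Decoded message: DCECEH


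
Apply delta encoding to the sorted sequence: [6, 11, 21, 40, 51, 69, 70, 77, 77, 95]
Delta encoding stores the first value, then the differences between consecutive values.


First value: 6
Deltas:
  11 - 6 = 5
  21 - 11 = 10
  40 - 21 = 19
  51 - 40 = 11
  69 - 51 = 18
  70 - 69 = 1
  77 - 70 = 7
  77 - 77 = 0
  95 - 77 = 18


Delta encoded: [6, 5, 10, 19, 11, 18, 1, 7, 0, 18]


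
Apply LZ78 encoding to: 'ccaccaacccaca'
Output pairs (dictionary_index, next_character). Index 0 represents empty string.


LZ78 encoding steps:
Dictionary: {0: ''}
Step 1: w='' (idx 0), next='c' -> output (0, 'c'), add 'c' as idx 1
Step 2: w='c' (idx 1), next='a' -> output (1, 'a'), add 'ca' as idx 2
Step 3: w='c' (idx 1), next='c' -> output (1, 'c'), add 'cc' as idx 3
Step 4: w='' (idx 0), next='a' -> output (0, 'a'), add 'a' as idx 4
Step 5: w='a' (idx 4), next='c' -> output (4, 'c'), add 'ac' as idx 5
Step 6: w='cc' (idx 3), next='a' -> output (3, 'a'), add 'cca' as idx 6
Step 7: w='ca' (idx 2), end of input -> output (2, '')


Encoded: [(0, 'c'), (1, 'a'), (1, 'c'), (0, 'a'), (4, 'c'), (3, 'a'), (2, '')]


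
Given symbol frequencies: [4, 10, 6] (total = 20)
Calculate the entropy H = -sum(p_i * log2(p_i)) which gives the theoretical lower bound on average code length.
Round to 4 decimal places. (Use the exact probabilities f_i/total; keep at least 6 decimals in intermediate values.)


Per-symbol terms -p_i * log2(p_i) with p_i = f_i/20:
  p = 4/20 = 0.200000: log2(p) = -2.321928, -p*log2(p) = 0.464386
  p = 10/20 = 0.500000: log2(p) = -1.000000, -p*log2(p) = 0.500000
  p = 6/20 = 0.300000: log2(p) = -1.736966, -p*log2(p) = 0.521090
H = 0.464386 + 0.500000 + 0.521090 = 1.485476

H = 1.4855 bits/symbol


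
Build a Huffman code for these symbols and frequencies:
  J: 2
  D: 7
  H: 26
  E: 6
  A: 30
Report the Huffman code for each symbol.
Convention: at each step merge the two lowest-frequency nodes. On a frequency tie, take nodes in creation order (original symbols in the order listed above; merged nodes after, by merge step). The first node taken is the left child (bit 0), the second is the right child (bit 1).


Huffman tree construction:
Step 1: Merge J(2) + E(6) = 8
Step 2: Merge D(7) + (J+E)(8) = 15
Step 3: Merge (D+(J+E))(15) + H(26) = 41
Step 4: Merge A(30) + ((D+(J+E))+H)(41) = 71
Read each symbol's code off the tree from the root (left child = 0, right child = 1).

Codes:
  J: 1010 (length 4)
  D: 100 (length 3)
  H: 11 (length 2)
  E: 1011 (length 4)
  A: 0 (length 1)
Average code length: 135/71 = 1.9014 bits/symbol


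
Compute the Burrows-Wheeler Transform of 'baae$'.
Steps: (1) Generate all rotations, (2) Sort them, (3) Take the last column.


Rotations (sorted):
  0: $baae -> last char: e
  1: aae$b -> last char: b
  2: ae$ba -> last char: a
  3: baae$ -> last char: $
  4: e$baa -> last char: a


BWT = eba$a


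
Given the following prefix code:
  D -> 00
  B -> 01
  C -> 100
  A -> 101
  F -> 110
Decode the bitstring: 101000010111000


Decoding step by step:
Bits 101 -> A
Bits 00 -> D
Bits 00 -> D
Bits 101 -> A
Bits 110 -> F
Bits 00 -> D


Decoded message: ADDAFD


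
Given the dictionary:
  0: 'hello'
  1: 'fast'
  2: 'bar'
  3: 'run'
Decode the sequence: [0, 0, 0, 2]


Look up each index in the dictionary:
  0 -> 'hello'
  0 -> 'hello'
  0 -> 'hello'
  2 -> 'bar'

Decoded: "hello hello hello bar"


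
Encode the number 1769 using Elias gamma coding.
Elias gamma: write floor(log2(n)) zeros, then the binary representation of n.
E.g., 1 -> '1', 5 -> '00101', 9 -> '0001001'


num_bits = floor(log2(1769)) + 1 = 11
leading_zeros = num_bits - 1 = 10
binary(1769) = 11011101001

Elias gamma(1769) = '0000000000' + '11011101001' = 000000000011011101001 (21 bits)


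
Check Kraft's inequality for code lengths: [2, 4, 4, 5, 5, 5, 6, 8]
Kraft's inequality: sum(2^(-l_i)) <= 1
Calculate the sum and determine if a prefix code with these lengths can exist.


Sum = 2^(-2) + 2^(-4) + 2^(-4) + 2^(-5) + 2^(-5) + 2^(-5) + 2^(-6) + 2^(-8)
    = 0.25 + 0.0625 + 0.0625 + 0.03125 + 0.03125 + 0.03125 + 0.015625 + 0.00390625
    = 125/256 = 0.48828125
Since 0.48828125 <= 1, Kraft's inequality IS satisfied.
A prefix code with these lengths CAN exist.

Kraft sum = 0.48828125. Satisfied.


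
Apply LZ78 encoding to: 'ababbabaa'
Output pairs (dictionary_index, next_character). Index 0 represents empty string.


LZ78 encoding steps:
Dictionary: {0: ''}
Step 1: w='' (idx 0), next='a' -> output (0, 'a'), add 'a' as idx 1
Step 2: w='' (idx 0), next='b' -> output (0, 'b'), add 'b' as idx 2
Step 3: w='a' (idx 1), next='b' -> output (1, 'b'), add 'ab' as idx 3
Step 4: w='b' (idx 2), next='a' -> output (2, 'a'), add 'ba' as idx 4
Step 5: w='ba' (idx 4), next='a' -> output (4, 'a'), add 'baa' as idx 5


Encoded: [(0, 'a'), (0, 'b'), (1, 'b'), (2, 'a'), (4, 'a')]


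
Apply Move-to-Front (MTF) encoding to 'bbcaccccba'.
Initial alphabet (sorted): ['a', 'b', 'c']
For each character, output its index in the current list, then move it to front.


MTF encoding:
'b': index 1 in ['a', 'b', 'c'] -> ['b', 'a', 'c']
'b': index 0 in ['b', 'a', 'c'] -> ['b', 'a', 'c']
'c': index 2 in ['b', 'a', 'c'] -> ['c', 'b', 'a']
'a': index 2 in ['c', 'b', 'a'] -> ['a', 'c', 'b']
'c': index 1 in ['a', 'c', 'b'] -> ['c', 'a', 'b']
'c': index 0 in ['c', 'a', 'b'] -> ['c', 'a', 'b']
'c': index 0 in ['c', 'a', 'b'] -> ['c', 'a', 'b']
'c': index 0 in ['c', 'a', 'b'] -> ['c', 'a', 'b']
'b': index 2 in ['c', 'a', 'b'] -> ['b', 'c', 'a']
'a': index 2 in ['b', 'c', 'a'] -> ['a', 'b', 'c']


Output: [1, 0, 2, 2, 1, 0, 0, 0, 2, 2]


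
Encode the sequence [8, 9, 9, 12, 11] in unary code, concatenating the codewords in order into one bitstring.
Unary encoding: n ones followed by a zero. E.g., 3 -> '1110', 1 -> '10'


Encode each number as n ones followed by a terminating 0:
  8 -> 111111110 (9 bits)
  9 -> 1111111110 (10 bits)
  9 -> 1111111110 (10 bits)
  12 -> 1111111111110 (13 bits)
  11 -> 111111111110 (12 bits)
Total length = 9 + 10 + 10 + 13 + 12 = 54 bits.

Unary([8, 9, 9, 12, 11]) = 111111110111111111011111111101111111111110111111111110 (54 bits)


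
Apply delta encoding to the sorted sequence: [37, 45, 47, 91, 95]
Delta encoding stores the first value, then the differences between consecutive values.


First value: 37
Deltas:
  45 - 37 = 8
  47 - 45 = 2
  91 - 47 = 44
  95 - 91 = 4


Delta encoded: [37, 8, 2, 44, 4]


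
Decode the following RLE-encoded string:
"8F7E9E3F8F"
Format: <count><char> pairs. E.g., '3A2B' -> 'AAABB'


Expanding each <count><char> pair:
  8F -> 'FFFFFFFF'
  7E -> 'EEEEEEE'
  9E -> 'EEEEEEEEE'
  3F -> 'FFF'
  8F -> 'FFFFFFFF'

Decoded = FFFFFFFFEEEEEEEEEEEEEEEEFFFFFFFFFFF


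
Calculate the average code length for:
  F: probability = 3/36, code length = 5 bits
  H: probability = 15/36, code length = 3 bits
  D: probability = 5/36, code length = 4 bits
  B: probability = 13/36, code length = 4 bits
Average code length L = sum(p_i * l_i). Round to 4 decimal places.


Weighted contributions p_i * l_i:
  F: (3/36) * 5 = 15/36
  H: (15/36) * 3 = 45/36
  D: (5/36) * 4 = 20/36
  B: (13/36) * 4 = 52/36
Sum = (15 + 45 + 20 + 52)/36 = 132/36

L = 132/36 = 3.6667 bits/symbol


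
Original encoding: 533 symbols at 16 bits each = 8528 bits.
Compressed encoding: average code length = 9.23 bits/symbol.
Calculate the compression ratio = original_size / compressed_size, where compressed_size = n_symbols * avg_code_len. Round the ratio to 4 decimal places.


original_size = n_symbols * orig_bits = 533 * 16 = 8528 bits
compressed_size = n_symbols * avg_code_len = 533 * 9.23 = 4919.59 bits
ratio = original_size / compressed_size = 8528 / 4919.59 = 1.7335

Compression ratio = 1.7335


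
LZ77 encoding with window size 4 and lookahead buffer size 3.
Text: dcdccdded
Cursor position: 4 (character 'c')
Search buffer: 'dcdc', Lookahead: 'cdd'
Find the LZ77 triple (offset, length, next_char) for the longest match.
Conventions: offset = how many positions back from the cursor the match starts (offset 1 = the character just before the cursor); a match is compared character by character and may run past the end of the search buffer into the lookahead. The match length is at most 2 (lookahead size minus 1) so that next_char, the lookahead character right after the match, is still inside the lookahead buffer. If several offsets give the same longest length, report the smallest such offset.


Try each offset into the search buffer:
  offset=1 (pos 3, char 'c'): match length 1
  offset=2 (pos 2, char 'd'): match length 0
  offset=3 (pos 1, char 'c'): match length 2
  offset=4 (pos 0, char 'd'): match length 0
Longest match has length 2 at offset 3.
next_char = character at position 4 + 2 = 6 -> 'd'

Best match: offset=3, length=2 (matching 'cd' starting at position 1)
LZ77 triple: (3, 2, 'd')


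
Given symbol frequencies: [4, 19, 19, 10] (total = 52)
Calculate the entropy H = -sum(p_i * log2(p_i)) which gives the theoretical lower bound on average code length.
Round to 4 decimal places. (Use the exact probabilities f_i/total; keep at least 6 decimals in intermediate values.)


Per-symbol terms -p_i * log2(p_i) with p_i = f_i/52:
  p = 4/52 = 0.076923: log2(p) = -3.700440, -p*log2(p) = 0.284649
  p = 19/52 = 0.365385: log2(p) = -1.452512, -p*log2(p) = 0.530726
  p = 19/52 = 0.365385: log2(p) = -1.452512, -p*log2(p) = 0.530726
  p = 10/52 = 0.192308: log2(p) = -2.378512, -p*log2(p) = 0.457406
H = 0.284649 + 0.530726 + 0.530726 + 0.457406 = 1.803507

H = 1.8035 bits/symbol


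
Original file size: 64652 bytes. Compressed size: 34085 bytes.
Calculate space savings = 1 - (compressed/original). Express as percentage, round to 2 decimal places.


ratio = compressed/original = 34085/64652 = 0.527207
savings = 1 - ratio = 1 - 0.527207 = 0.472793
as a percentage: 0.472793 * 100 = 47.28%

Space savings = 1 - 34085/64652 = 47.28%


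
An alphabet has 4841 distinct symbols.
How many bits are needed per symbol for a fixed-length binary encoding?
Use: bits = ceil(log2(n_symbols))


log2(4841) = 12.2411
Bracket: 2^12 = 4096 < 4841 <= 2^13 = 8192
So ceil(log2(4841)) = 13

bits = ceil(log2(4841)) = ceil(12.2411) = 13 bits


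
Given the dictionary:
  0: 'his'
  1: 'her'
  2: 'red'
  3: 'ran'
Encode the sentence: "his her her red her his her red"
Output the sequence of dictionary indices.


Look up each word in the dictionary:
  'his' -> 0
  'her' -> 1
  'her' -> 1
  'red' -> 2
  'her' -> 1
  'his' -> 0
  'her' -> 1
  'red' -> 2

Encoded: [0, 1, 1, 2, 1, 0, 1, 2]


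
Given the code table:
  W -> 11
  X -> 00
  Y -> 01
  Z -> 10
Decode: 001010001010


Decoding:
00 -> X
10 -> Z
10 -> Z
00 -> X
10 -> Z
10 -> Z


Result: XZZXZZ


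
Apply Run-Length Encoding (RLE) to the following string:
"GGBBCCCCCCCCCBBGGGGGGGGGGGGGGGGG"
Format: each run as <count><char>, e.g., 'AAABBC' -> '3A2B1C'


Scanning runs left to right:
  i=0: run of 'G' x 2 -> '2G'
  i=2: run of 'B' x 2 -> '2B'
  i=4: run of 'C' x 9 -> '9C'
  i=13: run of 'B' x 2 -> '2B'
  i=15: run of 'G' x 17 -> '17G'

RLE = 2G2B9C2B17G


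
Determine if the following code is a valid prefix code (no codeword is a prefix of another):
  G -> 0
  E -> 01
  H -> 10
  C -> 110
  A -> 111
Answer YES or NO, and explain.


Checking each pair (does one codeword prefix another?):
  G='0' vs E='01': prefix -- VIOLATION

NO -- this is NOT a valid prefix code. G (0) is a prefix of E (01).


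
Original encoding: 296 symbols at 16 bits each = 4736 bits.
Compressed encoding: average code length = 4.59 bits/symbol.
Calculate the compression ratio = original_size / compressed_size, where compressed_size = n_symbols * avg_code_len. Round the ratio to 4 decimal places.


original_size = n_symbols * orig_bits = 296 * 16 = 4736 bits
compressed_size = n_symbols * avg_code_len = 296 * 4.59 = 1358.64 bits
ratio = original_size / compressed_size = 4736 / 1358.64 = 3.4858

Compression ratio = 3.4858


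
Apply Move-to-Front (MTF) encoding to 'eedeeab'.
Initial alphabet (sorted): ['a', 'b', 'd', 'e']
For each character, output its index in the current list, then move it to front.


MTF encoding:
'e': index 3 in ['a', 'b', 'd', 'e'] -> ['e', 'a', 'b', 'd']
'e': index 0 in ['e', 'a', 'b', 'd'] -> ['e', 'a', 'b', 'd']
'd': index 3 in ['e', 'a', 'b', 'd'] -> ['d', 'e', 'a', 'b']
'e': index 1 in ['d', 'e', 'a', 'b'] -> ['e', 'd', 'a', 'b']
'e': index 0 in ['e', 'd', 'a', 'b'] -> ['e', 'd', 'a', 'b']
'a': index 2 in ['e', 'd', 'a', 'b'] -> ['a', 'e', 'd', 'b']
'b': index 3 in ['a', 'e', 'd', 'b'] -> ['b', 'a', 'e', 'd']


Output: [3, 0, 3, 1, 0, 2, 3]


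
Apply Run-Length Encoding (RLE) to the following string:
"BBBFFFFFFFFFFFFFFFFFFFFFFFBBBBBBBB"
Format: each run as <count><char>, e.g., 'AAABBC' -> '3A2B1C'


Scanning runs left to right:
  i=0: run of 'B' x 3 -> '3B'
  i=3: run of 'F' x 23 -> '23F'
  i=26: run of 'B' x 8 -> '8B'

RLE = 3B23F8B


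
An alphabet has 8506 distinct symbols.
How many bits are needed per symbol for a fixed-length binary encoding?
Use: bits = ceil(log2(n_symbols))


log2(8506) = 13.0543
Bracket: 2^13 = 8192 < 8506 <= 2^14 = 16384
So ceil(log2(8506)) = 14

bits = ceil(log2(8506)) = ceil(13.0543) = 14 bits


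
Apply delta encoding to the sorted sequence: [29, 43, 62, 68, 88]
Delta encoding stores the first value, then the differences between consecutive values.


First value: 29
Deltas:
  43 - 29 = 14
  62 - 43 = 19
  68 - 62 = 6
  88 - 68 = 20


Delta encoded: [29, 14, 19, 6, 20]


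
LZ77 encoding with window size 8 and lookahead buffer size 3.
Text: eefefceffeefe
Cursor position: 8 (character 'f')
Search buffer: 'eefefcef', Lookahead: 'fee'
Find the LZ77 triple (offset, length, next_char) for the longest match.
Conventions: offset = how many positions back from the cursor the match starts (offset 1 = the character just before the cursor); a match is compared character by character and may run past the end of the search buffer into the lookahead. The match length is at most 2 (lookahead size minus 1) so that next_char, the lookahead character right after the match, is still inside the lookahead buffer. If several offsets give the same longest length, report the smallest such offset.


Try each offset into the search buffer:
  offset=1 (pos 7, char 'f'): match length 1
  offset=2 (pos 6, char 'e'): match length 0
  offset=3 (pos 5, char 'c'): match length 0
  offset=4 (pos 4, char 'f'): match length 1
  offset=5 (pos 3, char 'e'): match length 0
  offset=6 (pos 2, char 'f'): match length 2
  offset=7 (pos 1, char 'e'): match length 0
  offset=8 (pos 0, char 'e'): match length 0
Longest match has length 2 at offset 6.
next_char = character at position 8 + 2 = 10 -> 'e'

Best match: offset=6, length=2 (matching 'fe' starting at position 2)
LZ77 triple: (6, 2, 'e')
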